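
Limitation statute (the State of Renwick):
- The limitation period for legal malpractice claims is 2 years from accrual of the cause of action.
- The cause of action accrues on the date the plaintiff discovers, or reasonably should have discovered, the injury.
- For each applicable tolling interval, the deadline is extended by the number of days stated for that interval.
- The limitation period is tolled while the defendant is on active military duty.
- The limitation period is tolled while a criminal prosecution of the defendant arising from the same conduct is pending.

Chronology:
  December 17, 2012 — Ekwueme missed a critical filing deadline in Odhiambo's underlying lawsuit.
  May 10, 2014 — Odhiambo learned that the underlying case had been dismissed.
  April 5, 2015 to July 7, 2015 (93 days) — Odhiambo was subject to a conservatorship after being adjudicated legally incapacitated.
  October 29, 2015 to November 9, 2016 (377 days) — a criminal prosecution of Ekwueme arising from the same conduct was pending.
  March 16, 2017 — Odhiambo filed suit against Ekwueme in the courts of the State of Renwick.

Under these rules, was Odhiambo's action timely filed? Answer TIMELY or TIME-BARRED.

TIMELY

The claim did not accrue until Odhiambo discovered the injury on May 10, 2014; the December 17, 2012 act date does not start the clock under the stated rule.
The untolled deadline — 2 years after May 10, 2014 — is May 10, 2016.
The pending criminal prosecution from October 29, 2015 to November 9, 2016 tolled the period for 377 days, extending the deadline to May 22, 2017.
The plaintiff's legal incapacity from April 5, 2015 to July 7, 2015 does not toll the period, because no stated rule makes the plaintiff's incapacity a tolling event.
Odhiambo filed on March 16, 2017, before the May 22, 2017 deadline, so the action is timely.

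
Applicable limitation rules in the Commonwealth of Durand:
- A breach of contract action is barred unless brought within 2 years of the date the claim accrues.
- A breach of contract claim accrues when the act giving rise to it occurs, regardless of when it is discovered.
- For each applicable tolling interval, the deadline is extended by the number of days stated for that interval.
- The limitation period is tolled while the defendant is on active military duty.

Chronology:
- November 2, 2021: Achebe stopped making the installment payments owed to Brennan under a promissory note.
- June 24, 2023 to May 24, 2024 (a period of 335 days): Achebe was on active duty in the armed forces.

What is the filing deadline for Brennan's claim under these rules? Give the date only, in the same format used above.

October 2, 2024

The claim accrued on November 2, 2021, the date of the act.
Adding the 2 years base period to November 2, 2021 gives a deadline of November 2, 2023, before any tolling.
Because the defendant's active military service ran from June 24, 2023 to May 24, 2024, the deadline is extended by 335 days to October 2, 2024.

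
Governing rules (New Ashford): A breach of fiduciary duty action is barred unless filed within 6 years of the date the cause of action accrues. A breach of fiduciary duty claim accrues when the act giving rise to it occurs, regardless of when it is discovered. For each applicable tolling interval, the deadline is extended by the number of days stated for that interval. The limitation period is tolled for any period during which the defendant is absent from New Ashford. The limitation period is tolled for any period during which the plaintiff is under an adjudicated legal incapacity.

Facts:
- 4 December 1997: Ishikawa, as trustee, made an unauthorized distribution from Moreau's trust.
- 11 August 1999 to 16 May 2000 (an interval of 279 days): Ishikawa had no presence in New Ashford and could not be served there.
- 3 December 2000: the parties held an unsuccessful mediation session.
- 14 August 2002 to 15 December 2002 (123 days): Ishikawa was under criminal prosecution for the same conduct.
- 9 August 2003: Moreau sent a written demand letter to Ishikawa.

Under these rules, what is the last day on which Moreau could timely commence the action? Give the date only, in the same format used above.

8 September 2004

The claim accrued on 4 December 1997, when the wrongful act occurred.
The untolled deadline — 6 years after 4 December 1997 — is 4 December 2003.
Because the defendant's absence from the jurisdiction ran from 11 August 1999 to 16 May 2000, the deadline is extended by 279 days to 8 September 2004.
The pending criminal prosecution from 14 August 2002 to 15 December 2002 does not toll the period, because no stated rule makes a criminal prosecution a tolling event.
Nothing else in the chronology tolls or restarts the period.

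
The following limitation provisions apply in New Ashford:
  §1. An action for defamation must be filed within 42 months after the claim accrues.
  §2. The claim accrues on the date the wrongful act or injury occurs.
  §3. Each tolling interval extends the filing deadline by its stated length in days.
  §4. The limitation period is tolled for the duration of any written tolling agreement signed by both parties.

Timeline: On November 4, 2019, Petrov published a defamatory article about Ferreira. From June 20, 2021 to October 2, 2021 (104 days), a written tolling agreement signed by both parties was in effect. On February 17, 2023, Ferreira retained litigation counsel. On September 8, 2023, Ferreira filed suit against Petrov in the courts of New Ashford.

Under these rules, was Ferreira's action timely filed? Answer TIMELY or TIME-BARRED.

TIME-BARRED

The claim accrued on November 4, 2019, when the wrongful act occurred.
42 months from November 4, 2019 is May 4, 2023.
Because the written tolling agreement ran from June 20, 2021 to October 2, 2021, the deadline is extended by 104 days to August 16, 2023.
None of the other events listed affects the running of the period under the stated rules.
Ferreira filed on September 8, 2023, after the August 16, 2023 deadline, so the action is time-barred.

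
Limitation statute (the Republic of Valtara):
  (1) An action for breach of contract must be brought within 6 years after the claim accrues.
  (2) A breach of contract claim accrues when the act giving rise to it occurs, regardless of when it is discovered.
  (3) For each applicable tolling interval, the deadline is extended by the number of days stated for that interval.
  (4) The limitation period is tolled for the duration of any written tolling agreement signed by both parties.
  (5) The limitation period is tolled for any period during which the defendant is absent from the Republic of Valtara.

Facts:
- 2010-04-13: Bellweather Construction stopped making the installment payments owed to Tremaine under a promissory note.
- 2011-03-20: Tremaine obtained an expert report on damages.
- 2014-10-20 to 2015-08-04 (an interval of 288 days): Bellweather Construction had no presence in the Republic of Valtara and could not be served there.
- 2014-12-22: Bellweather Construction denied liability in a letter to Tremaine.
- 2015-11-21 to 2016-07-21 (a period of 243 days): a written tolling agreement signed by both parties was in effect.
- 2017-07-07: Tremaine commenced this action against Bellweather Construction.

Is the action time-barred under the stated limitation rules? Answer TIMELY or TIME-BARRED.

TIMELY

The claim accrued on 2010-04-13, the date of the act.
The untolled deadline — 6 years after 2010-04-13 — is 2016-04-13.
Because the defendant's absence from the jurisdiction ran from 2014-10-20 to 2015-08-04, the deadline is extended by 288 days to 2017-01-26.
The period was tolled for 243 days by the written tolling agreement (2015-11-21 to 2016-07-21), pushing the deadline to 2017-09-26.
None of the other events listed affects the running of the period under the stated rules.
Filing on 2017-07-07 beat the 2017-09-26 deadline — the action is timely.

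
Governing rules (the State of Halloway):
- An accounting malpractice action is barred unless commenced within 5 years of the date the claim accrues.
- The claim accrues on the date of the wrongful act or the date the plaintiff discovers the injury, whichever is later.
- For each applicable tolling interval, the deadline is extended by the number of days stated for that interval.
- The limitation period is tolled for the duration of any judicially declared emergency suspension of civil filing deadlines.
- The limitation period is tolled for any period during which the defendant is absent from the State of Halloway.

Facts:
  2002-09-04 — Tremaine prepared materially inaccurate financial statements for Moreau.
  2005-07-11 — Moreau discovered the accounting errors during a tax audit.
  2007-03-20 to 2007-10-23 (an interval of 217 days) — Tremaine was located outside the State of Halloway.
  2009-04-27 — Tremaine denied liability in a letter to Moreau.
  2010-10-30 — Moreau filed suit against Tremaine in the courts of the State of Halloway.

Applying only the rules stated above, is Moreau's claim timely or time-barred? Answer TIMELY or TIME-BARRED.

Taking the later of the act (2002-09-04) and discovery (2005-07-11), the claim accrued on 2005-07-11.
The untolled deadline — 5 years after 2005-07-11 — is 2010-07-11.
The defendant's absence from the jurisdiction from 2007-03-20 to 2007-10-23 tolled the period for 217 days, extending the deadline to 2011-02-13.
None of the other events listed affects the running of the period under the stated rules.
Moreau filed on 2010-10-30, before the 2011-02-13 deadline, so the action is timely.

TIMELY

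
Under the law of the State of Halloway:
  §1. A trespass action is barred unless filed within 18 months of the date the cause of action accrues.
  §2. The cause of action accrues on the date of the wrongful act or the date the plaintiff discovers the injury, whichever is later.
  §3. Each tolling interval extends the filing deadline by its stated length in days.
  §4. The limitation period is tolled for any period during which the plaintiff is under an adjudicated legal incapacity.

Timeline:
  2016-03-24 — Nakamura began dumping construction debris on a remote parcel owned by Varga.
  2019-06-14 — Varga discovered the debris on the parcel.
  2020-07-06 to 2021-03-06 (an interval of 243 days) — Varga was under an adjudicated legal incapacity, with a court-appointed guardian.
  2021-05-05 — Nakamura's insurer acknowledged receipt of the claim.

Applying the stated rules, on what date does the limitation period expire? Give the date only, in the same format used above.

2021-08-14

The claim accrued on 2019-06-14 — the later of the 2016-03-24 act and the 2019-06-14 discovery.
18 months from 2019-06-14 is 2020-12-14.
The plaintiff's legal incapacity from 2020-07-06 to 2021-03-06 tolled the period for 243 days, extending the deadline to 2021-08-14.
The other events in the timeline have no effect on the limitation period under the stated rules.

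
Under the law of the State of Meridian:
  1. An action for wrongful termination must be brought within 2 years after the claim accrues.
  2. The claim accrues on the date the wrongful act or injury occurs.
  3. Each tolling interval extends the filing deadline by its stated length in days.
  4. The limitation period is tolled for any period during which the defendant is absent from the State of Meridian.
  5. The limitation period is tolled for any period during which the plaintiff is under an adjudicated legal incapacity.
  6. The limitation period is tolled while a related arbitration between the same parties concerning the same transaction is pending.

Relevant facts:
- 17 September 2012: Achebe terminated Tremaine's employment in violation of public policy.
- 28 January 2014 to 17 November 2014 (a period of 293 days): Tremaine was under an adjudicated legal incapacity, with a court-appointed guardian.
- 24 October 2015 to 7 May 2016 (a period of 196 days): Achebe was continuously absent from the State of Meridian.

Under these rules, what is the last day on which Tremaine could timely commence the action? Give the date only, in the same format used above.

7 July 2015

The limitation period began to run on 17 September 2012.
Adding the 2 years base period to 17 September 2012 gives a deadline of 17 September 2014, before any tolling.
The plaintiff's legal incapacity from 28 January 2014 to 17 November 2014 tolled the period for 293 days, extending the deadline to 7 July 2015.
The defendant's absence from the jurisdiction starting 24 October 2015 came too late — the period had run on 7 July 2015 — and so does not extend the deadline.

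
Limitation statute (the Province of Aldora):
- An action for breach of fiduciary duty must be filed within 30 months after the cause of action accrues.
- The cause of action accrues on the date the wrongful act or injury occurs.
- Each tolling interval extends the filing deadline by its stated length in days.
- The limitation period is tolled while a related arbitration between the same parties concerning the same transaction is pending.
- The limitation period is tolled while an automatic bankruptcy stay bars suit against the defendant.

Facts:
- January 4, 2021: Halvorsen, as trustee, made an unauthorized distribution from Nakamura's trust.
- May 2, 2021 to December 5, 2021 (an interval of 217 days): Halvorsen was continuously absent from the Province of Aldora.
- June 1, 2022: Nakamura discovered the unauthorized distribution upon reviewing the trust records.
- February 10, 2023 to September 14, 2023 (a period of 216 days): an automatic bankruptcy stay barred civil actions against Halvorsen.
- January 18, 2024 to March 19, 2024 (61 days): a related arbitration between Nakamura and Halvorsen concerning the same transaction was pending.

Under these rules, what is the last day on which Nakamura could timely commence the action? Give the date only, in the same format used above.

Because the rule ties accrual to occurrence, the claim accrued on January 4, 2021, not on the June 1, 2022 discovery date.
Adding the 30 months base period to January 4, 2021 gives a deadline of July 4, 2023, before any tolling.
The period was tolled for 216 days by the automatic bankruptcy stay (February 10, 2023 to September 14, 2023), pushing the deadline to February 5, 2024.
Because the pending related arbitration ran from January 18, 2024 to March 19, 2024, the deadline is extended by 61 days to April 6, 2024.
Although the defendant's absence ran from May 2, 2021 to December 5, 2021, the stated rules do not make that a tolling event, so it is disregarded.

April 6, 2024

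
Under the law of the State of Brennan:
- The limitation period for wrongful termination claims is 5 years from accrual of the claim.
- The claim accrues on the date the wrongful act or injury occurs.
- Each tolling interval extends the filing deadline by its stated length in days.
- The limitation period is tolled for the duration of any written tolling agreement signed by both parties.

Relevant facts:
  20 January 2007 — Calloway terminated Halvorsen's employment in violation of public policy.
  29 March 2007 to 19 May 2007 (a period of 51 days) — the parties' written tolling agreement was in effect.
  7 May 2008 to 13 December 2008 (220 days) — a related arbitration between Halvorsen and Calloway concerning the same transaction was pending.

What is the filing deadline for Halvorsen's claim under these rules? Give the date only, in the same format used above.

The limitation period began to run on 20 January 2007.
5 years from 20 January 2007 is 20 January 2012.
The written tolling agreement from 29 March 2007 to 19 May 2007 tolled the period for 51 days, extending the deadline to 11 March 2012.
The pending related arbitration from 7 May 2008 to 13 December 2008 does not toll the period, because no stated rule makes a pending arbitration a tolling event.

11 March 2012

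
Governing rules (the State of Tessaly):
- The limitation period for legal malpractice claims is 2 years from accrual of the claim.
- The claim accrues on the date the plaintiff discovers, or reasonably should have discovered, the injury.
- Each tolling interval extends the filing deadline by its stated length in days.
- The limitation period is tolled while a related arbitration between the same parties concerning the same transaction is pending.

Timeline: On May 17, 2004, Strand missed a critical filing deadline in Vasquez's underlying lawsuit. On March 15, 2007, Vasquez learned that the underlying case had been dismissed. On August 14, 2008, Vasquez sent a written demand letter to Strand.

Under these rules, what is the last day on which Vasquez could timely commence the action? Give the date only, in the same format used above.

March 15, 2009

Under the discovery rule, the claim accrued on March 15, 2007, when Vasquez discovered the injury — not on the May 17, 2004 date of the underlying act.
The untolled deadline — 2 years after March 15, 2007 — is March 15, 2009.
None of the other events listed affects the running of the period under the stated rules.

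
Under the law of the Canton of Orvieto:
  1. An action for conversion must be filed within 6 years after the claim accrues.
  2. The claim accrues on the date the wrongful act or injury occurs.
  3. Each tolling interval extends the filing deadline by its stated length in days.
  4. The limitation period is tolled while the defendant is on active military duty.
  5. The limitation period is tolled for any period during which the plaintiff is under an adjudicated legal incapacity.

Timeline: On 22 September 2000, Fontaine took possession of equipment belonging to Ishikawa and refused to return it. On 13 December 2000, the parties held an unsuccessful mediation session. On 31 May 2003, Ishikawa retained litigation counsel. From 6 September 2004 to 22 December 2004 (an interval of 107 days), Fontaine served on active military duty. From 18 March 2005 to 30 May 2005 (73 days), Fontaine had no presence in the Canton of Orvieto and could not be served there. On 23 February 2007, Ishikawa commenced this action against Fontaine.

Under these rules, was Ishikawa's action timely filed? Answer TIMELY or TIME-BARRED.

The claim accrued on 22 September 2000, the date of the act.
6 years from 22 September 2000 is 22 September 2006.
Because the defendant's active military service ran from 6 September 2004 to 22 December 2004, the deadline is extended by 107 days to 7 January 2007.
Although the defendant's absence ran from 18 March 2005 to 30 May 2005, the stated rules do not make that a tolling event, so it is disregarded.
Nothing else in the chronology tolls or restarts the period.
Ishikawa filed on 23 February 2007, after the 7 January 2007 deadline, so the action is time-barred.

TIME-BARRED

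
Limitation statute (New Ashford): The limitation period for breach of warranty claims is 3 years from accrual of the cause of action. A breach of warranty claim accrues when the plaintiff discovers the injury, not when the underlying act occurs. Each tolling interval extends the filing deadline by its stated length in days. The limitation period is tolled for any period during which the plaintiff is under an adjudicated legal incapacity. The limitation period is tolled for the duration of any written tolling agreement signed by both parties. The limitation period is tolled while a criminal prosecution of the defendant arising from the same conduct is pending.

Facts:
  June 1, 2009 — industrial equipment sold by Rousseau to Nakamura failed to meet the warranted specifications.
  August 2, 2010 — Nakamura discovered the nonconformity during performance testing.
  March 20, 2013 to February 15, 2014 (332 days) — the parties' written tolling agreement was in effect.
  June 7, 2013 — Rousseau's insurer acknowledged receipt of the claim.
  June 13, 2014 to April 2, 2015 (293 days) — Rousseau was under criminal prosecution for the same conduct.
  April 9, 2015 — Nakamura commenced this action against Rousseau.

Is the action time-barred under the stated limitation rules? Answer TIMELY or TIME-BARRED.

TIMELY

Under the discovery rule, the claim accrued on August 2, 2010, when Nakamura discovered the injury — not on the June 1, 2009 date of the underlying act.
3 years from August 2, 2010 is August 2, 2013.
The period was tolled for 332 days by the written tolling agreement (March 20, 2013 to February 15, 2014), pushing the deadline to June 30, 2014.
The pending criminal prosecution from June 13, 2014 to April 2, 2015 tolled the period for 293 days, extending the deadline to April 19, 2015.
None of the other events listed affects the running of the period under the stated rules.
The April 9, 2015 filing precedes the April 19, 2015 deadline; the claim is timely.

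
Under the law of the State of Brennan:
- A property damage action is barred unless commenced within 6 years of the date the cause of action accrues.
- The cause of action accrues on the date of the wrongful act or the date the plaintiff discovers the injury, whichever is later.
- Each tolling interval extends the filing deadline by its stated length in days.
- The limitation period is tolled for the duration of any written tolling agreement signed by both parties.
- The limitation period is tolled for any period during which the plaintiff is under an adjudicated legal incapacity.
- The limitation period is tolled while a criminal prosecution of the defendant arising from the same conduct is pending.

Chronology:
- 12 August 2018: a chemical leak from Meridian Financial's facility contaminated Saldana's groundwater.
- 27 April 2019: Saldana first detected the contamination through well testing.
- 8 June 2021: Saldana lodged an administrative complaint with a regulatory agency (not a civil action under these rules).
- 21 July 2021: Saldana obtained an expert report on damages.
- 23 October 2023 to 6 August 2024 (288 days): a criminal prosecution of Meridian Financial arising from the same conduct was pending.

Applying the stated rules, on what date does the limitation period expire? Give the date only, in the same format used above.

Taking the later of the act (12 August 2018) and discovery (27 April 2019), the claim accrued on 27 April 2019.
6 years from 27 April 2019 is 27 April 2025.
The pending criminal prosecution from 23 October 2023 to 6 August 2024 tolled the period for 288 days, extending the deadline to 9 February 2026.
The other events in the timeline have no effect on the limitation period under the stated rules.

9 February 2026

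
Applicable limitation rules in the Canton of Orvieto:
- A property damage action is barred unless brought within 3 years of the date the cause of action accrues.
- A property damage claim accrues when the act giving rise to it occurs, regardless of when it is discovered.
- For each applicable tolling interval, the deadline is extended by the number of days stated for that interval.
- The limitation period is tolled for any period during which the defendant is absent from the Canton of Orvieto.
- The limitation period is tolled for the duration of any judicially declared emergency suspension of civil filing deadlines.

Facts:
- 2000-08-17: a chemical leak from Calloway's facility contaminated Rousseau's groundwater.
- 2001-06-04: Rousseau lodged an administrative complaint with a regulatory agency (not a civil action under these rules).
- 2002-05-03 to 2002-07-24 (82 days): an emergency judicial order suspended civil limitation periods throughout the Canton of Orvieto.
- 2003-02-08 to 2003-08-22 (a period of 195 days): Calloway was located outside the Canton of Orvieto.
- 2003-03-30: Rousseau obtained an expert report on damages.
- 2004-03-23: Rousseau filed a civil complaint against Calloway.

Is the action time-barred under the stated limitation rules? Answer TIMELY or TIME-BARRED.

The limitation period began to run on 2000-08-17.
The untolled deadline — 3 years after 2000-08-17 — is 2003-08-17.
Because the emergency suspension of filing deadlines ran from 2002-05-03 to 2002-07-24, the deadline is extended by 82 days to 2003-11-07.
Because the defendant's absence from the jurisdiction ran from 2003-02-08 to 2003-08-22, the deadline is extended by 195 days to 2004-05-20.
The other events in the timeline have no effect on the limitation period under the stated rules.
The 2004-03-23 filing precedes the 2004-05-20 deadline; the claim is timely.

TIMELY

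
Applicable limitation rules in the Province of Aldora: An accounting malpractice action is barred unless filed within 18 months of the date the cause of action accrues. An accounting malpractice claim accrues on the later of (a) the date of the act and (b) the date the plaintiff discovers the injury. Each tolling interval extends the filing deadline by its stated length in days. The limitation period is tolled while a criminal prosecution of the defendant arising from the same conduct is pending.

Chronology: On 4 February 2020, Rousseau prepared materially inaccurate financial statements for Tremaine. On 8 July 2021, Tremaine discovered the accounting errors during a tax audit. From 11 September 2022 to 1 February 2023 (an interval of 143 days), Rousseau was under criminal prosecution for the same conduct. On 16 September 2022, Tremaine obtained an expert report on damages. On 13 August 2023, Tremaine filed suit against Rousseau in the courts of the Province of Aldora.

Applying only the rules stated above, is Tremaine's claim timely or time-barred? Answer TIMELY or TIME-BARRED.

TIME-BARRED

The claim accrued on 8 July 2021 — the later of the 4 February 2020 act and the 8 July 2021 discovery.
18 months from 8 July 2021 is 8 January 2023.
The pending criminal prosecution from 11 September 2022 to 1 February 2023 tolled the period for 143 days, extending the deadline to 31 May 2023.
The other events in the timeline have no effect on the limitation period under the stated rules.
Filing on 13 August 2023 missed the 31 May 2023 deadline — the action is time-barred.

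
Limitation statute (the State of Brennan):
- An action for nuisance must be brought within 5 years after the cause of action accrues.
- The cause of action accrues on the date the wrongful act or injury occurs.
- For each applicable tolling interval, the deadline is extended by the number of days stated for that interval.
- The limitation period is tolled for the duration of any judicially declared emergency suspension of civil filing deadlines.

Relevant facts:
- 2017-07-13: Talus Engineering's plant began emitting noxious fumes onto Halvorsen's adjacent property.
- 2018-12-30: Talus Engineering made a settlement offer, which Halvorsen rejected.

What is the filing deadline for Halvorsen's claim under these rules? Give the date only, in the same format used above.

The limitation period began to run on 2017-07-13.
Adding the 5 years base period to 2017-07-13 gives a deadline of 2022-07-13, before any tolling.
None of the other events listed affects the running of the period under the stated rules.

2022-07-13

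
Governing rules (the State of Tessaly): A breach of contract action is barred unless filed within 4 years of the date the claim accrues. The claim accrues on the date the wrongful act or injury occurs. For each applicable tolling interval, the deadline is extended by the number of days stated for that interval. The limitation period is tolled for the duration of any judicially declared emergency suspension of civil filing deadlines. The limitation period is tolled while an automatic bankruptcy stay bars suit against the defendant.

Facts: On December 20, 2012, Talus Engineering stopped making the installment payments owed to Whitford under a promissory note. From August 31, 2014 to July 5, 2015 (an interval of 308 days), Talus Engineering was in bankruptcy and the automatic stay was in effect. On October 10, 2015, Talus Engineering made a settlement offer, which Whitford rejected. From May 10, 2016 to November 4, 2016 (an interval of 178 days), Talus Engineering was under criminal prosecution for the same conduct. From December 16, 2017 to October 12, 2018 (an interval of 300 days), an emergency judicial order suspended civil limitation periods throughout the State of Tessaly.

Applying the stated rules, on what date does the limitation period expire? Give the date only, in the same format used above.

The claim accrued on December 20, 2012, when the wrongful act occurred.
4 years from December 20, 2012 is December 20, 2016.
The period was tolled for 308 days by the automatic bankruptcy stay (August 31, 2014 to July 5, 2015), pushing the deadline to October 24, 2017.
By the time the emergency suspension of filing deadlines began on December 16, 2017, the limitation period had already expired on October 24, 2017; that interval cannot revive it.
The pending criminal prosecution from May 10, 2016 to November 4, 2016 does not toll the period, because no stated rule makes a criminal prosecution a tolling event.
None of the other events listed affects the running of the period under the stated rules.

October 24, 2017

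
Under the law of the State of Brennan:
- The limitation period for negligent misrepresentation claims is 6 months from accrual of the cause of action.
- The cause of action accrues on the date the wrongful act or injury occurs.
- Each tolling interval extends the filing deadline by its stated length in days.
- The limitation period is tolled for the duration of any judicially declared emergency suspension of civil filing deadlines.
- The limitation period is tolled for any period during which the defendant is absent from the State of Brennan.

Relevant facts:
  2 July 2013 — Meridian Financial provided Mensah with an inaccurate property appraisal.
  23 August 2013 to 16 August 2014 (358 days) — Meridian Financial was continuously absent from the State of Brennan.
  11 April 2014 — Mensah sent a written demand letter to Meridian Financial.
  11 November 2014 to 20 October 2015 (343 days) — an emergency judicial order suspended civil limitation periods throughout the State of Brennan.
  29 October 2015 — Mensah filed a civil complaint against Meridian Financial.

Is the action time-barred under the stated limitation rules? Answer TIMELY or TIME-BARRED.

TIMELY

The cause of action accrued on 2 July 2013, the date of the act.
Adding the 6 months base period to 2 July 2013 gives a deadline of 2 January 2014, before any tolling.
The period was tolled for 358 days by the defendant's absence from the jurisdiction (23 August 2013 to 16 August 2014), pushing the deadline to 26 December 2014.
Because the emergency suspension of filing deadlines ran from 11 November 2014 to 20 October 2015, the deadline is extended by 343 days to 4 December 2015.
None of the other events listed affects the running of the period under the stated rules.
Filing on 29 October 2015 beat the 4 December 2015 deadline — the action is timely.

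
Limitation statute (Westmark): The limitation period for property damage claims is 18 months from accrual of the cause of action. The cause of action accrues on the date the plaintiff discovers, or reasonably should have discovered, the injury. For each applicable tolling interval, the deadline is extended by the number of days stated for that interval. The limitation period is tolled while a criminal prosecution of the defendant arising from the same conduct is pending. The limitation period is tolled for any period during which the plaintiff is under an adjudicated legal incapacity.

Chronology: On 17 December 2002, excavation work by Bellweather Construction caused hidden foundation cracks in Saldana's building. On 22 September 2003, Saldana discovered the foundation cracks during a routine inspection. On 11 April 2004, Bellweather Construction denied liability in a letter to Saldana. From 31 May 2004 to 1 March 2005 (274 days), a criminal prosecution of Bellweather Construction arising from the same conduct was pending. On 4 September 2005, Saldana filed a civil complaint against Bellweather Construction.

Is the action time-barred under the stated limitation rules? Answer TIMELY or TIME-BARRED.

TIMELY

The claim did not accrue until Saldana discovered the injury on 22 September 2003; the 17 December 2002 act date does not start the clock under the stated rule.
The untolled deadline — 18 months after 22 September 2003 — is 22 March 2005.
Because the pending criminal prosecution ran from 31 May 2004 to 1 March 2005, the deadline is extended by 274 days to 21 December 2005.
None of the other events listed affects the running of the period under the stated rules.
Filing on 4 September 2005 beat the 21 December 2005 deadline — the action is timely.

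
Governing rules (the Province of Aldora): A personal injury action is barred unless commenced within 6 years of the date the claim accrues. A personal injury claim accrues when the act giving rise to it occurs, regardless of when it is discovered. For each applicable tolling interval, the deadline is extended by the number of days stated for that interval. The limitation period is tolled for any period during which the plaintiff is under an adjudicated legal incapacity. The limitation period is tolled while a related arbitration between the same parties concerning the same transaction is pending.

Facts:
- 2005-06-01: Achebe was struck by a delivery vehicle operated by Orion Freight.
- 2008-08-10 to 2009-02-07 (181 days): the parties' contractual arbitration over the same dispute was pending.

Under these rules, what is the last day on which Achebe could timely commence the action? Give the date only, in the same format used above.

2011-11-29

The claim accrued on 2005-06-01, when the wrongful act occurred.
6 years from 2005-06-01 is 2011-06-01.
The pending related arbitration from 2008-08-10 to 2009-02-07 tolled the period for 181 days, extending the deadline to 2011-11-29.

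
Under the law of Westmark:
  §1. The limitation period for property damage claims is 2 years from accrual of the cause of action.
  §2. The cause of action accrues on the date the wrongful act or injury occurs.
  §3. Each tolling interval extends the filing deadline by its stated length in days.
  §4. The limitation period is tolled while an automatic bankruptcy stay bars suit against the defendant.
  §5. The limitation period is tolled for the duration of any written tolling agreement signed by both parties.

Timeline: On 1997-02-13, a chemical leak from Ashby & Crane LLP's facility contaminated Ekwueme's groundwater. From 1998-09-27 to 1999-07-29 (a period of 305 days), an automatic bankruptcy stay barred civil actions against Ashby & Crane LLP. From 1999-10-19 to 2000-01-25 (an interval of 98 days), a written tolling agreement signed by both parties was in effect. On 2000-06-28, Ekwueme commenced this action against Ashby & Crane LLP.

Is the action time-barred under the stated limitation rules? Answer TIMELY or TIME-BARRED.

The claim accrued on 1997-02-13, when the wrongful act occurred.
2 years from 1997-02-13 is 1999-02-13.
The automatic bankruptcy stay from 1998-09-27 to 1999-07-29 tolled the period for 305 days, extending the deadline to 1999-12-15.
Because the written tolling agreement ran from 1999-10-19 to 2000-01-25, the deadline is extended by 98 days to 2000-03-22.
Ekwueme filed on 2000-06-28, after the 2000-03-22 deadline, so the action is time-barred.

TIME-BARRED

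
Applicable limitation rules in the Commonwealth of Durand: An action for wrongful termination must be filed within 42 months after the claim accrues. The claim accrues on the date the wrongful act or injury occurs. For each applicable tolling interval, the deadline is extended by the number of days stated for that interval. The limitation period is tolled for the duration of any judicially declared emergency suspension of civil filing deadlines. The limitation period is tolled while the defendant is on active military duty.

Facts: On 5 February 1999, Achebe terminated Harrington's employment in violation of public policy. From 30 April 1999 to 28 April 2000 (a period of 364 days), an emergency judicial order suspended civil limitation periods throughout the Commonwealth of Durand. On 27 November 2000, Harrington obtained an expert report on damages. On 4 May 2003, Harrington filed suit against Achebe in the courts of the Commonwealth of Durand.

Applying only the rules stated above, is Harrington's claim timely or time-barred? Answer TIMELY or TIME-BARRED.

TIMELY

The limitation period began to run on 5 February 1999.
The untolled deadline — 42 months after 5 February 1999 — is 5 August 2002.
The emergency suspension of filing deadlines from 30 April 1999 to 28 April 2000 tolled the period for 364 days, extending the deadline to 4 August 2003.
The other events in the timeline have no effect on the limitation period under the stated rules.
Harrington filed on 4 May 2003, before the 4 August 2003 deadline, so the action is timely.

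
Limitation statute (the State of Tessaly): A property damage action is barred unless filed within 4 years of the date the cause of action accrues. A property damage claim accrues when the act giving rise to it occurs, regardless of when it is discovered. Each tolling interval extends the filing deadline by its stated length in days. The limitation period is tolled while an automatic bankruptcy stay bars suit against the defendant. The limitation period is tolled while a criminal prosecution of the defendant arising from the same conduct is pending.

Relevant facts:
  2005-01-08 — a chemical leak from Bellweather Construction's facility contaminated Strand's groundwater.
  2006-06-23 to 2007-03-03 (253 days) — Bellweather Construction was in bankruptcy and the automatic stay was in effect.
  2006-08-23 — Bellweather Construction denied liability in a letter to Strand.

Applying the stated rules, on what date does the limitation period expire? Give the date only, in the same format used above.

2009-09-18

The cause of action accrued on 2005-01-08, the date of the act.
4 years from 2005-01-08 is 2009-01-08.
The automatic bankruptcy stay from 2006-06-23 to 2007-03-03 tolled the period for 253 days, extending the deadline to 2009-09-18.
None of the other events listed affects the running of the period under the stated rules.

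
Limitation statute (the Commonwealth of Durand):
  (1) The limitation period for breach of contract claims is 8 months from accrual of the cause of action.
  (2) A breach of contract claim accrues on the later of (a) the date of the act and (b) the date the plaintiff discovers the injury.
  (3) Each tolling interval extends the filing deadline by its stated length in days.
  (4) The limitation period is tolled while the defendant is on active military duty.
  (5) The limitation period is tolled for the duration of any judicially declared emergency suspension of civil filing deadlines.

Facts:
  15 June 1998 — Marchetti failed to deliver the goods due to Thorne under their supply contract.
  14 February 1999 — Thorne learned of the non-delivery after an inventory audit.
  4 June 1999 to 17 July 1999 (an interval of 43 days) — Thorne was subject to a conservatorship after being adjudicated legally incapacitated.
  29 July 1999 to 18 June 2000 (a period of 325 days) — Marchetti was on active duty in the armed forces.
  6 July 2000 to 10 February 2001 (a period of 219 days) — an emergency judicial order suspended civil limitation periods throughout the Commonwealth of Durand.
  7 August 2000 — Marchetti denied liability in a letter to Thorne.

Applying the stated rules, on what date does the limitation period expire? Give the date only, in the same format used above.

10 April 2001

Because discovery on 14 February 1999 post-dates the 15 June 1998 act, accrual under the later-of rule falls on 14 February 1999.
Adding the 8 months base period to 14 February 1999 gives a deadline of 14 October 1999, before any tolling.
The defendant's active military service from 29 July 1999 to 18 June 2000 tolled the period for 325 days, extending the deadline to 3 September 2000.
Because the emergency suspension of filing deadlines ran from 6 July 2000 to 10 February 2001, the deadline is extended by 219 days to 10 April 2001.
No stated provision tolls the period for the plaintiff's incapacity, so the interval from 4 June 1999 to 17 July 1999 has no effect on the deadline.
The other events in the timeline have no effect on the limitation period under the stated rules.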